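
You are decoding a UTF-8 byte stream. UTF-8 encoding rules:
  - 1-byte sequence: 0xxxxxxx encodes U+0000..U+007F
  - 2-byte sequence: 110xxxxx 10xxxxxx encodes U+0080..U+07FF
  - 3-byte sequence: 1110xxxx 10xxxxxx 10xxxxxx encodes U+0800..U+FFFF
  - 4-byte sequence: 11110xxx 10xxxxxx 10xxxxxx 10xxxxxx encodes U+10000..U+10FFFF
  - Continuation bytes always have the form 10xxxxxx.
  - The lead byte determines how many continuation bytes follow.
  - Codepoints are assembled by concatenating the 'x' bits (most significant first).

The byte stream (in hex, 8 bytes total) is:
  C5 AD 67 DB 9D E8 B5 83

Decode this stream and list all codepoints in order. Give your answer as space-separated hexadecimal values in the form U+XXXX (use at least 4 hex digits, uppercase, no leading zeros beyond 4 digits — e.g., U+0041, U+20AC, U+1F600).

Answer: U+016D U+0067 U+06DD U+8D43

Derivation:
Byte[0]=C5: 2-byte lead, need 1 cont bytes. acc=0x5
Byte[1]=AD: continuation. acc=(acc<<6)|0x2D=0x16D
Completed: cp=U+016D (starts at byte 0)
Byte[2]=67: 1-byte ASCII. cp=U+0067
Byte[3]=DB: 2-byte lead, need 1 cont bytes. acc=0x1B
Byte[4]=9D: continuation. acc=(acc<<6)|0x1D=0x6DD
Completed: cp=U+06DD (starts at byte 3)
Byte[5]=E8: 3-byte lead, need 2 cont bytes. acc=0x8
Byte[6]=B5: continuation. acc=(acc<<6)|0x35=0x235
Byte[7]=83: continuation. acc=(acc<<6)|0x03=0x8D43
Completed: cp=U+8D43 (starts at byte 5)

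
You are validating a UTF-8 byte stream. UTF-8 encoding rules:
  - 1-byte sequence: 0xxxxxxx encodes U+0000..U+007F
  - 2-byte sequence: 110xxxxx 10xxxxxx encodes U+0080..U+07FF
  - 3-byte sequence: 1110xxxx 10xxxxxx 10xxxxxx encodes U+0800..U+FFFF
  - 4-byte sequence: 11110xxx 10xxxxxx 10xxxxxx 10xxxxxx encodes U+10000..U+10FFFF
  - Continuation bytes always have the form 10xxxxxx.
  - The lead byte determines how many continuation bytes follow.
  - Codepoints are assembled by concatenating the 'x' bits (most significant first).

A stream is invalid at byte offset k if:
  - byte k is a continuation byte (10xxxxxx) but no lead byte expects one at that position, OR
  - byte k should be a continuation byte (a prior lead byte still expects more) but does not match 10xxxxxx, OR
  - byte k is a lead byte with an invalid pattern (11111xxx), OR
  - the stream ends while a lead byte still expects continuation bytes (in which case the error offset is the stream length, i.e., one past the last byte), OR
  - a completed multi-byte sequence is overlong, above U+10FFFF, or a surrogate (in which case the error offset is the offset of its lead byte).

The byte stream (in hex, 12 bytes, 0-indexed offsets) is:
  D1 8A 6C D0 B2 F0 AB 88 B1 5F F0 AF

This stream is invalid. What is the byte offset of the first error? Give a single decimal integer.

Byte[0]=D1: 2-byte lead, need 1 cont bytes. acc=0x11
Byte[1]=8A: continuation. acc=(acc<<6)|0x0A=0x44A
Completed: cp=U+044A (starts at byte 0)
Byte[2]=6C: 1-byte ASCII. cp=U+006C
Byte[3]=D0: 2-byte lead, need 1 cont bytes. acc=0x10
Byte[4]=B2: continuation. acc=(acc<<6)|0x32=0x432
Completed: cp=U+0432 (starts at byte 3)
Byte[5]=F0: 4-byte lead, need 3 cont bytes. acc=0x0
Byte[6]=AB: continuation. acc=(acc<<6)|0x2B=0x2B
Byte[7]=88: continuation. acc=(acc<<6)|0x08=0xAC8
Byte[8]=B1: continuation. acc=(acc<<6)|0x31=0x2B231
Completed: cp=U+2B231 (starts at byte 5)
Byte[9]=5F: 1-byte ASCII. cp=U+005F
Byte[10]=F0: 4-byte lead, need 3 cont bytes. acc=0x0
Byte[11]=AF: continuation. acc=(acc<<6)|0x2F=0x2F
Byte[12]: stream ended, expected continuation. INVALID

Answer: 12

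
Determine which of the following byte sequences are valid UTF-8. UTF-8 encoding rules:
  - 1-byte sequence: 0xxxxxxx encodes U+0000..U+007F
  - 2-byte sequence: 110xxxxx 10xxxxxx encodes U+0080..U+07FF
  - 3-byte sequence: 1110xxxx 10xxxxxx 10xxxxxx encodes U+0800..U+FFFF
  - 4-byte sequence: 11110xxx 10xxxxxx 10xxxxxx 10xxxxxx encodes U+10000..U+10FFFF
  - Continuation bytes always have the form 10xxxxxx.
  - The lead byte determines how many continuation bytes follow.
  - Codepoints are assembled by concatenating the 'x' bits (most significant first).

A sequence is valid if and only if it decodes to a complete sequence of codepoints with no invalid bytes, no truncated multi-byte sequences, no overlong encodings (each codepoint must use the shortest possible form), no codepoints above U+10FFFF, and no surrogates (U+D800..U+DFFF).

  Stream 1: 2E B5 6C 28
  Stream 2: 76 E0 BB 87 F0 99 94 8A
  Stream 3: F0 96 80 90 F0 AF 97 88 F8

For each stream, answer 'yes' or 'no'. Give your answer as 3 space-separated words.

Answer: no yes no

Derivation:
Stream 1: error at byte offset 1. INVALID
Stream 2: decodes cleanly. VALID
Stream 3: error at byte offset 8. INVALID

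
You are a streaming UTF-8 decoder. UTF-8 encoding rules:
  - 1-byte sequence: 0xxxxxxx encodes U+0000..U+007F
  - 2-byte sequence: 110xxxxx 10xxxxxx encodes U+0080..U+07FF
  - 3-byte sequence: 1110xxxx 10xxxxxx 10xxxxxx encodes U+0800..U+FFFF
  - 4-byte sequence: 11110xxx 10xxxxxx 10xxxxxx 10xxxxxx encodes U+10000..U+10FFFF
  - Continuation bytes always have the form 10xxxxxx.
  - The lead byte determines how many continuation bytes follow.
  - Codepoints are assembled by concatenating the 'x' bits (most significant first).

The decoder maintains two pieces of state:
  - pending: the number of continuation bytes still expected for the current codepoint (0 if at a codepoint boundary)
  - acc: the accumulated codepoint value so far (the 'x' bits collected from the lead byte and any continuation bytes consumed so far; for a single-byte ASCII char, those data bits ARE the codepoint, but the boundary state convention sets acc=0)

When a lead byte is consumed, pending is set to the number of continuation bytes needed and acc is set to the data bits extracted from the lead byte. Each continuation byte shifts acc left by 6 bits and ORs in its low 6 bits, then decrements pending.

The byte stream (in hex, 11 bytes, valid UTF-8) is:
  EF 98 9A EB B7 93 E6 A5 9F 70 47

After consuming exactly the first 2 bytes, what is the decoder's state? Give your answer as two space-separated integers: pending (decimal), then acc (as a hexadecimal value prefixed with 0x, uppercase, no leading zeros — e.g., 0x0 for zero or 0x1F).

Answer: 1 0x3D8

Derivation:
Byte[0]=EF: 3-byte lead. pending=2, acc=0xF
Byte[1]=98: continuation. acc=(acc<<6)|0x18=0x3D8, pending=1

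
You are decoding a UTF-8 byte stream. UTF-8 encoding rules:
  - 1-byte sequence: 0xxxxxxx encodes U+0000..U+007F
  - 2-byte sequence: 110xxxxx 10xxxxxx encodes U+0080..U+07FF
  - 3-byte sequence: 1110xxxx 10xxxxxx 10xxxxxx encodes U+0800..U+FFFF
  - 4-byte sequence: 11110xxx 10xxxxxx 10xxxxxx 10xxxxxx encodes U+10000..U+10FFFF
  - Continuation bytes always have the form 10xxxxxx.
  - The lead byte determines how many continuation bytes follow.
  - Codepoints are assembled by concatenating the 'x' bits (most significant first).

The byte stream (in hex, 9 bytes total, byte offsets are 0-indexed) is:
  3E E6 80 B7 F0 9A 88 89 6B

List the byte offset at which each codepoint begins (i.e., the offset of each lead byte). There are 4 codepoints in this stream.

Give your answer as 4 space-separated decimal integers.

Byte[0]=3E: 1-byte ASCII. cp=U+003E
Byte[1]=E6: 3-byte lead, need 2 cont bytes. acc=0x6
Byte[2]=80: continuation. acc=(acc<<6)|0x00=0x180
Byte[3]=B7: continuation. acc=(acc<<6)|0x37=0x6037
Completed: cp=U+6037 (starts at byte 1)
Byte[4]=F0: 4-byte lead, need 3 cont bytes. acc=0x0
Byte[5]=9A: continuation. acc=(acc<<6)|0x1A=0x1A
Byte[6]=88: continuation. acc=(acc<<6)|0x08=0x688
Byte[7]=89: continuation. acc=(acc<<6)|0x09=0x1A209
Completed: cp=U+1A209 (starts at byte 4)
Byte[8]=6B: 1-byte ASCII. cp=U+006B

Answer: 0 1 4 8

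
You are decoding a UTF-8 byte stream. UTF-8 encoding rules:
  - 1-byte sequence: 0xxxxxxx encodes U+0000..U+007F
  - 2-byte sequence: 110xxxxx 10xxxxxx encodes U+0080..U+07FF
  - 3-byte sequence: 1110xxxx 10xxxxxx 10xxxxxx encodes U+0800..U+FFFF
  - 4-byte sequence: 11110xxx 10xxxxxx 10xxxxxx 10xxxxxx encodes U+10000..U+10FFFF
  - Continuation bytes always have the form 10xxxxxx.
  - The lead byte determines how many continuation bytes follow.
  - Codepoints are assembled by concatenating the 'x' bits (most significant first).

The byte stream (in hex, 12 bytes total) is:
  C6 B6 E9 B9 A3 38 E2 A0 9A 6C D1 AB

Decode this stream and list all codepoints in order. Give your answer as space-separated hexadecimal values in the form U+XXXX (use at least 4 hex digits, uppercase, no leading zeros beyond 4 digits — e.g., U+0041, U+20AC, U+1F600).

Byte[0]=C6: 2-byte lead, need 1 cont bytes. acc=0x6
Byte[1]=B6: continuation. acc=(acc<<6)|0x36=0x1B6
Completed: cp=U+01B6 (starts at byte 0)
Byte[2]=E9: 3-byte lead, need 2 cont bytes. acc=0x9
Byte[3]=B9: continuation. acc=(acc<<6)|0x39=0x279
Byte[4]=A3: continuation. acc=(acc<<6)|0x23=0x9E63
Completed: cp=U+9E63 (starts at byte 2)
Byte[5]=38: 1-byte ASCII. cp=U+0038
Byte[6]=E2: 3-byte lead, need 2 cont bytes. acc=0x2
Byte[7]=A0: continuation. acc=(acc<<6)|0x20=0xA0
Byte[8]=9A: continuation. acc=(acc<<6)|0x1A=0x281A
Completed: cp=U+281A (starts at byte 6)
Byte[9]=6C: 1-byte ASCII. cp=U+006C
Byte[10]=D1: 2-byte lead, need 1 cont bytes. acc=0x11
Byte[11]=AB: continuation. acc=(acc<<6)|0x2B=0x46B
Completed: cp=U+046B (starts at byte 10)

Answer: U+01B6 U+9E63 U+0038 U+281A U+006C U+046B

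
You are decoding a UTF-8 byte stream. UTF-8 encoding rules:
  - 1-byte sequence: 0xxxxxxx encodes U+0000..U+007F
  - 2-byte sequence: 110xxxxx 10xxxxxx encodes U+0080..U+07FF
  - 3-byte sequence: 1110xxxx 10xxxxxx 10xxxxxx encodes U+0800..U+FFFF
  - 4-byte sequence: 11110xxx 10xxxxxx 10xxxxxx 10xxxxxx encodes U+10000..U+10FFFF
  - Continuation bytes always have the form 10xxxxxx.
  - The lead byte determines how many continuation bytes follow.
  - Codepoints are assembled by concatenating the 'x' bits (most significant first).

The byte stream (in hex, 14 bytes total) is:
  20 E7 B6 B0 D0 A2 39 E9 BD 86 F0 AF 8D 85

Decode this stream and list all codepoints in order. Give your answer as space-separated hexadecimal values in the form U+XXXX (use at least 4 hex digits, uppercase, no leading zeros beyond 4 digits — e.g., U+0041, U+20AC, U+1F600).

Byte[0]=20: 1-byte ASCII. cp=U+0020
Byte[1]=E7: 3-byte lead, need 2 cont bytes. acc=0x7
Byte[2]=B6: continuation. acc=(acc<<6)|0x36=0x1F6
Byte[3]=B0: continuation. acc=(acc<<6)|0x30=0x7DB0
Completed: cp=U+7DB0 (starts at byte 1)
Byte[4]=D0: 2-byte lead, need 1 cont bytes. acc=0x10
Byte[5]=A2: continuation. acc=(acc<<6)|0x22=0x422
Completed: cp=U+0422 (starts at byte 4)
Byte[6]=39: 1-byte ASCII. cp=U+0039
Byte[7]=E9: 3-byte lead, need 2 cont bytes. acc=0x9
Byte[8]=BD: continuation. acc=(acc<<6)|0x3D=0x27D
Byte[9]=86: continuation. acc=(acc<<6)|0x06=0x9F46
Completed: cp=U+9F46 (starts at byte 7)
Byte[10]=F0: 4-byte lead, need 3 cont bytes. acc=0x0
Byte[11]=AF: continuation. acc=(acc<<6)|0x2F=0x2F
Byte[12]=8D: continuation. acc=(acc<<6)|0x0D=0xBCD
Byte[13]=85: continuation. acc=(acc<<6)|0x05=0x2F345
Completed: cp=U+2F345 (starts at byte 10)

Answer: U+0020 U+7DB0 U+0422 U+0039 U+9F46 U+2F345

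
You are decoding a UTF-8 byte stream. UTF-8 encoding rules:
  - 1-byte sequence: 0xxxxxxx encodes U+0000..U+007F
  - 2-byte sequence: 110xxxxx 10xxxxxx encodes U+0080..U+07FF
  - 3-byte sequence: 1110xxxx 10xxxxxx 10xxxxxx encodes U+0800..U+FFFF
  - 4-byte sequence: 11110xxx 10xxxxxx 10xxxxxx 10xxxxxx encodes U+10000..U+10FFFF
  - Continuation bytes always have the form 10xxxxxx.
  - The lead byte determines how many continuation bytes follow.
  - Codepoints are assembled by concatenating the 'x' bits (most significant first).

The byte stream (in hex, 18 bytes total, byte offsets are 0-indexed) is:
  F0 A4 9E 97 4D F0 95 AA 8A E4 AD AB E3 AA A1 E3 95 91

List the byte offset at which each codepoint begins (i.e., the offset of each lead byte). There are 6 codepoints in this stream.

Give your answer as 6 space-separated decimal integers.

Byte[0]=F0: 4-byte lead, need 3 cont bytes. acc=0x0
Byte[1]=A4: continuation. acc=(acc<<6)|0x24=0x24
Byte[2]=9E: continuation. acc=(acc<<6)|0x1E=0x91E
Byte[3]=97: continuation. acc=(acc<<6)|0x17=0x24797
Completed: cp=U+24797 (starts at byte 0)
Byte[4]=4D: 1-byte ASCII. cp=U+004D
Byte[5]=F0: 4-byte lead, need 3 cont bytes. acc=0x0
Byte[6]=95: continuation. acc=(acc<<6)|0x15=0x15
Byte[7]=AA: continuation. acc=(acc<<6)|0x2A=0x56A
Byte[8]=8A: continuation. acc=(acc<<6)|0x0A=0x15A8A
Completed: cp=U+15A8A (starts at byte 5)
Byte[9]=E4: 3-byte lead, need 2 cont bytes. acc=0x4
Byte[10]=AD: continuation. acc=(acc<<6)|0x2D=0x12D
Byte[11]=AB: continuation. acc=(acc<<6)|0x2B=0x4B6B
Completed: cp=U+4B6B (starts at byte 9)
Byte[12]=E3: 3-byte lead, need 2 cont bytes. acc=0x3
Byte[13]=AA: continuation. acc=(acc<<6)|0x2A=0xEA
Byte[14]=A1: continuation. acc=(acc<<6)|0x21=0x3AA1
Completed: cp=U+3AA1 (starts at byte 12)
Byte[15]=E3: 3-byte lead, need 2 cont bytes. acc=0x3
Byte[16]=95: continuation. acc=(acc<<6)|0x15=0xD5
Byte[17]=91: continuation. acc=(acc<<6)|0x11=0x3551
Completed: cp=U+3551 (starts at byte 15)

Answer: 0 4 5 9 12 15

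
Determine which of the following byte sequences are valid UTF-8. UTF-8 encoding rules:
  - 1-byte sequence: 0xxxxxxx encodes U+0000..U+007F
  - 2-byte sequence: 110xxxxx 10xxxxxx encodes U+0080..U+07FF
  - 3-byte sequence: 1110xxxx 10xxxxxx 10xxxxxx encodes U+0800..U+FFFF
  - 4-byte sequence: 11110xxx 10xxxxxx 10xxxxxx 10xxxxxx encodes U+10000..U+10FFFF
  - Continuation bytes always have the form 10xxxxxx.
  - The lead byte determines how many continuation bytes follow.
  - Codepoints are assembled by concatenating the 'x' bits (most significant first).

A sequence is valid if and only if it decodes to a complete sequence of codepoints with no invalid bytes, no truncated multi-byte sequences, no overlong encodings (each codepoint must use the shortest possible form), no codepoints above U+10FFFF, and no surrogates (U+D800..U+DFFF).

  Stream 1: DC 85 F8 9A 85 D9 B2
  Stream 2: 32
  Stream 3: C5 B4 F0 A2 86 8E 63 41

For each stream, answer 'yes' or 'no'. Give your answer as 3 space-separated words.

Stream 1: error at byte offset 2. INVALID
Stream 2: decodes cleanly. VALID
Stream 3: decodes cleanly. VALID

Answer: no yes yes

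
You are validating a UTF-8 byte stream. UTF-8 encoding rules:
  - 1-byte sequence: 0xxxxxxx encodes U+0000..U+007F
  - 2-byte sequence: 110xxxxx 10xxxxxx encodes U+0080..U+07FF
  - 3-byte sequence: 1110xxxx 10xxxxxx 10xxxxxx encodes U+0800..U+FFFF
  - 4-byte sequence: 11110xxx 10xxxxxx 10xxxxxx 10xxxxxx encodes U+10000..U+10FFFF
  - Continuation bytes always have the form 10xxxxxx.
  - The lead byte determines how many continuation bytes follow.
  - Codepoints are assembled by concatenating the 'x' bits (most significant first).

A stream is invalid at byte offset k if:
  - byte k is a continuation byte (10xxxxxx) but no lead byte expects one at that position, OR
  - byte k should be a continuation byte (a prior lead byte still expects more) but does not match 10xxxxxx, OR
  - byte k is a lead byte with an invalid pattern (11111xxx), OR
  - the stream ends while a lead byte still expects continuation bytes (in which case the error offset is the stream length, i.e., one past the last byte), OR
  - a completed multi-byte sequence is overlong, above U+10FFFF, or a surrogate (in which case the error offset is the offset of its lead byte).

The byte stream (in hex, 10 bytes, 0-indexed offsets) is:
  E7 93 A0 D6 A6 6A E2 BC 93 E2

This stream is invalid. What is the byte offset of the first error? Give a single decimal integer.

Answer: 10

Derivation:
Byte[0]=E7: 3-byte lead, need 2 cont bytes. acc=0x7
Byte[1]=93: continuation. acc=(acc<<6)|0x13=0x1D3
Byte[2]=A0: continuation. acc=(acc<<6)|0x20=0x74E0
Completed: cp=U+74E0 (starts at byte 0)
Byte[3]=D6: 2-byte lead, need 1 cont bytes. acc=0x16
Byte[4]=A6: continuation. acc=(acc<<6)|0x26=0x5A6
Completed: cp=U+05A6 (starts at byte 3)
Byte[5]=6A: 1-byte ASCII. cp=U+006A
Byte[6]=E2: 3-byte lead, need 2 cont bytes. acc=0x2
Byte[7]=BC: continuation. acc=(acc<<6)|0x3C=0xBC
Byte[8]=93: continuation. acc=(acc<<6)|0x13=0x2F13
Completed: cp=U+2F13 (starts at byte 6)
Byte[9]=E2: 3-byte lead, need 2 cont bytes. acc=0x2
Byte[10]: stream ended, expected continuation. INVALID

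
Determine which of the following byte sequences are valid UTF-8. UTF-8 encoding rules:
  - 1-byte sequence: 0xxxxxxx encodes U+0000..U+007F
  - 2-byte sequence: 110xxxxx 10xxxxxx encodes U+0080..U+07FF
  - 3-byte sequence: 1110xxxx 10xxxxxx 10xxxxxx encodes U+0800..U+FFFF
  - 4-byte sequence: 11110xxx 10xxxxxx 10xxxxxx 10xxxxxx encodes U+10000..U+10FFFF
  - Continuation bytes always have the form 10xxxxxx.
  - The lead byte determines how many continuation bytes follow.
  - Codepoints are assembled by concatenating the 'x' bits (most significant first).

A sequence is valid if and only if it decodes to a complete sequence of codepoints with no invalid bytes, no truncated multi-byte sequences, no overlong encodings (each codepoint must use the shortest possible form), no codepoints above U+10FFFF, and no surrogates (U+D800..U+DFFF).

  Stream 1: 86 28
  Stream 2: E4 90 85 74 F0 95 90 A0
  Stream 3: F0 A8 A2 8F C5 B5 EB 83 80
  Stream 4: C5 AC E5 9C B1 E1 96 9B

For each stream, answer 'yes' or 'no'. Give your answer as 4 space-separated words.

Stream 1: error at byte offset 0. INVALID
Stream 2: decodes cleanly. VALID
Stream 3: decodes cleanly. VALID
Stream 4: decodes cleanly. VALID

Answer: no yes yes yes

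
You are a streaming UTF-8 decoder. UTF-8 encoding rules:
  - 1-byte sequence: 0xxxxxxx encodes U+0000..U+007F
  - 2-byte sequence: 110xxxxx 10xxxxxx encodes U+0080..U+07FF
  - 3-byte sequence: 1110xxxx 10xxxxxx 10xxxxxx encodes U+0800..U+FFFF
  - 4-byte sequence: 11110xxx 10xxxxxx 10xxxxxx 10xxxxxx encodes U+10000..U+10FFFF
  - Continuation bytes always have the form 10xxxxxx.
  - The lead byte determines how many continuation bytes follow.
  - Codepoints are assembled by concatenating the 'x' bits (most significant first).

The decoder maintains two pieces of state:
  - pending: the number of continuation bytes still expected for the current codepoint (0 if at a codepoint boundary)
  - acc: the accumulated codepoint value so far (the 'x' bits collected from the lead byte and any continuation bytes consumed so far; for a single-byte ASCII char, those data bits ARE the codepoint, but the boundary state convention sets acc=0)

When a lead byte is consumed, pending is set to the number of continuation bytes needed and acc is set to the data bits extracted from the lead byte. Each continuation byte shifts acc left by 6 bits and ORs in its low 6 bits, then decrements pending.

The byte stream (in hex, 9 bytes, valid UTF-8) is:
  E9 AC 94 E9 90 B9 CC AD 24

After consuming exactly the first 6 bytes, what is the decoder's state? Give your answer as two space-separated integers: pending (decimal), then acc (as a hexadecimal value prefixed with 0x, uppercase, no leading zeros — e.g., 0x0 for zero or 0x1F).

Byte[0]=E9: 3-byte lead. pending=2, acc=0x9
Byte[1]=AC: continuation. acc=(acc<<6)|0x2C=0x26C, pending=1
Byte[2]=94: continuation. acc=(acc<<6)|0x14=0x9B14, pending=0
Byte[3]=E9: 3-byte lead. pending=2, acc=0x9
Byte[4]=90: continuation. acc=(acc<<6)|0x10=0x250, pending=1
Byte[5]=B9: continuation. acc=(acc<<6)|0x39=0x9439, pending=0

Answer: 0 0x9439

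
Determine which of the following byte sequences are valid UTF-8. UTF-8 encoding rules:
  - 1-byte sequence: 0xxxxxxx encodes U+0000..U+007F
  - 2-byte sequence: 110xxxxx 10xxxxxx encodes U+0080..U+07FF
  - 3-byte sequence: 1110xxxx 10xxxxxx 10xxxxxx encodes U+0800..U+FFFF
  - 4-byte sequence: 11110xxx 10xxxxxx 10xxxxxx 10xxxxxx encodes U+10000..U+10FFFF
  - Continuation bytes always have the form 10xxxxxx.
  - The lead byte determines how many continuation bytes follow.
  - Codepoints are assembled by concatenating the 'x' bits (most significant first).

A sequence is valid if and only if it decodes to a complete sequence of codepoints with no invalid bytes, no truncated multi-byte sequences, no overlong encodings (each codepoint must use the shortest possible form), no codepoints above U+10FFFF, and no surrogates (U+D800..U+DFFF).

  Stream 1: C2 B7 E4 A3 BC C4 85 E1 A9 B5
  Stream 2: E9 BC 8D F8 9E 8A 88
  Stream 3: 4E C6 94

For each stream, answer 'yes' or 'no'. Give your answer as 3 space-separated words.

Stream 1: decodes cleanly. VALID
Stream 2: error at byte offset 3. INVALID
Stream 3: decodes cleanly. VALID

Answer: yes no yes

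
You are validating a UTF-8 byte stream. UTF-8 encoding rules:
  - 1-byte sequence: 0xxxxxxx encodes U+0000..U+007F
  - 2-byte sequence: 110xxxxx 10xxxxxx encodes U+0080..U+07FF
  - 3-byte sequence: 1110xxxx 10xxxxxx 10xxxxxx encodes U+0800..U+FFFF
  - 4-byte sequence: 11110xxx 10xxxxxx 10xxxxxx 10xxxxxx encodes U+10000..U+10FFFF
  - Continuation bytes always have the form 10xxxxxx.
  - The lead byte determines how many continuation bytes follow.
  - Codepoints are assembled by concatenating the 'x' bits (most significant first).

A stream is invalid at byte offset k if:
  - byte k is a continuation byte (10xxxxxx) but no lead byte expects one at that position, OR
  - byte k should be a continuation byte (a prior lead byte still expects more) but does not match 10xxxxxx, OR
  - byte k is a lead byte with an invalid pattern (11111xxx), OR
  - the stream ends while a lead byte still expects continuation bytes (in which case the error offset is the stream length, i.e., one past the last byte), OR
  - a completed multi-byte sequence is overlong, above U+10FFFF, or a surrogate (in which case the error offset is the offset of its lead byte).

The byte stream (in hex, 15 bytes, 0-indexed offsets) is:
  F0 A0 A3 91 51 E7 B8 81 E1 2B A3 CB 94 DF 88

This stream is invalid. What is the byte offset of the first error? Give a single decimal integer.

Answer: 9

Derivation:
Byte[0]=F0: 4-byte lead, need 3 cont bytes. acc=0x0
Byte[1]=A0: continuation. acc=(acc<<6)|0x20=0x20
Byte[2]=A3: continuation. acc=(acc<<6)|0x23=0x823
Byte[3]=91: continuation. acc=(acc<<6)|0x11=0x208D1
Completed: cp=U+208D1 (starts at byte 0)
Byte[4]=51: 1-byte ASCII. cp=U+0051
Byte[5]=E7: 3-byte lead, need 2 cont bytes. acc=0x7
Byte[6]=B8: continuation. acc=(acc<<6)|0x38=0x1F8
Byte[7]=81: continuation. acc=(acc<<6)|0x01=0x7E01
Completed: cp=U+7E01 (starts at byte 5)
Byte[8]=E1: 3-byte lead, need 2 cont bytes. acc=0x1
Byte[9]=2B: expected 10xxxxxx continuation. INVALID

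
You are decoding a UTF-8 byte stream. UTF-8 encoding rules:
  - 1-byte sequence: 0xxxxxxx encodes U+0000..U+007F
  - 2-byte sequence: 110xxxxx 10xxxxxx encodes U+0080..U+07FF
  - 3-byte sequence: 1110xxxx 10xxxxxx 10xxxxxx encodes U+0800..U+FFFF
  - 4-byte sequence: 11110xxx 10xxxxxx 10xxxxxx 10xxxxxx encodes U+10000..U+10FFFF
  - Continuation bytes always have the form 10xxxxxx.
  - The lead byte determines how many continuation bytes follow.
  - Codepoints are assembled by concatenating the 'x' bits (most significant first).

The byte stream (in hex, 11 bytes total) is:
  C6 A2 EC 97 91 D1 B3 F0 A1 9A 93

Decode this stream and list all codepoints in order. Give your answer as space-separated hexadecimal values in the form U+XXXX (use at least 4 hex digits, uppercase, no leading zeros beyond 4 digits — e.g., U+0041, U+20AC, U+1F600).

Answer: U+01A2 U+C5D1 U+0473 U+21693

Derivation:
Byte[0]=C6: 2-byte lead, need 1 cont bytes. acc=0x6
Byte[1]=A2: continuation. acc=(acc<<6)|0x22=0x1A2
Completed: cp=U+01A2 (starts at byte 0)
Byte[2]=EC: 3-byte lead, need 2 cont bytes. acc=0xC
Byte[3]=97: continuation. acc=(acc<<6)|0x17=0x317
Byte[4]=91: continuation. acc=(acc<<6)|0x11=0xC5D1
Completed: cp=U+C5D1 (starts at byte 2)
Byte[5]=D1: 2-byte lead, need 1 cont bytes. acc=0x11
Byte[6]=B3: continuation. acc=(acc<<6)|0x33=0x473
Completed: cp=U+0473 (starts at byte 5)
Byte[7]=F0: 4-byte lead, need 3 cont bytes. acc=0x0
Byte[8]=A1: continuation. acc=(acc<<6)|0x21=0x21
Byte[9]=9A: continuation. acc=(acc<<6)|0x1A=0x85A
Byte[10]=93: continuation. acc=(acc<<6)|0x13=0x21693
Completed: cp=U+21693 (starts at byte 7)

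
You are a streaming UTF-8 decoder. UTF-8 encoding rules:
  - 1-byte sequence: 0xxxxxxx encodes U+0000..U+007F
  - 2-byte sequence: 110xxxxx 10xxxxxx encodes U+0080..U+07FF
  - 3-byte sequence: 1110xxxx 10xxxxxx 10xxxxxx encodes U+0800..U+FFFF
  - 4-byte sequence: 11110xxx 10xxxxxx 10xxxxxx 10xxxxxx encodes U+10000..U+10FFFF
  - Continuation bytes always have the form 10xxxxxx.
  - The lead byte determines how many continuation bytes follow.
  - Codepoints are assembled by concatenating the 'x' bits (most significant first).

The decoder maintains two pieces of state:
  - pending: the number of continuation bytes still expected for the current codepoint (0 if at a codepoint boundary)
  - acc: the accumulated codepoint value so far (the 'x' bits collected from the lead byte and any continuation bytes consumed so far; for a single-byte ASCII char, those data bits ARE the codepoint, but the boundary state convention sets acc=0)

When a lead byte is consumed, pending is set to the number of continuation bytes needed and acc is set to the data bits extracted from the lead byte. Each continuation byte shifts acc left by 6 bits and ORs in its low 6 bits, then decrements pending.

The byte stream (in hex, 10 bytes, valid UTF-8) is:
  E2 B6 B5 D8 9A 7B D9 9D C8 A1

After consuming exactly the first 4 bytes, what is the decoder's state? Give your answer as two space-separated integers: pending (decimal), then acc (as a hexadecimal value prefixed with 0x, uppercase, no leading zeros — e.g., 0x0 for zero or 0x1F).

Byte[0]=E2: 3-byte lead. pending=2, acc=0x2
Byte[1]=B6: continuation. acc=(acc<<6)|0x36=0xB6, pending=1
Byte[2]=B5: continuation. acc=(acc<<6)|0x35=0x2DB5, pending=0
Byte[3]=D8: 2-byte lead. pending=1, acc=0x18

Answer: 1 0x18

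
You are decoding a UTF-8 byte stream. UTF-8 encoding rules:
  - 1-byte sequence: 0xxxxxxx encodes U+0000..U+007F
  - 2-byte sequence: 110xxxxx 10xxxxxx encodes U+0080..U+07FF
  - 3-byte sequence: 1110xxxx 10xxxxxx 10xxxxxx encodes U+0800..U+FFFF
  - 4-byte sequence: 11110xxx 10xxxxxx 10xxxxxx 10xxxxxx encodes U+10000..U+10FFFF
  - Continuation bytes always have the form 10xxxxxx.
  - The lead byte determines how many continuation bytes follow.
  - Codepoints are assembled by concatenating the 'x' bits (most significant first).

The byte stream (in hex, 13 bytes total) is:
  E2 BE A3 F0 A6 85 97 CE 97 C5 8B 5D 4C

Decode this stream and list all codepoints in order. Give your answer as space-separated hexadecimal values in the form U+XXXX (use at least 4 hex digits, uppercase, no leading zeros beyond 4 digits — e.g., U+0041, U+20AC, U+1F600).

Byte[0]=E2: 3-byte lead, need 2 cont bytes. acc=0x2
Byte[1]=BE: continuation. acc=(acc<<6)|0x3E=0xBE
Byte[2]=A3: continuation. acc=(acc<<6)|0x23=0x2FA3
Completed: cp=U+2FA3 (starts at byte 0)
Byte[3]=F0: 4-byte lead, need 3 cont bytes. acc=0x0
Byte[4]=A6: continuation. acc=(acc<<6)|0x26=0x26
Byte[5]=85: continuation. acc=(acc<<6)|0x05=0x985
Byte[6]=97: continuation. acc=(acc<<6)|0x17=0x26157
Completed: cp=U+26157 (starts at byte 3)
Byte[7]=CE: 2-byte lead, need 1 cont bytes. acc=0xE
Byte[8]=97: continuation. acc=(acc<<6)|0x17=0x397
Completed: cp=U+0397 (starts at byte 7)
Byte[9]=C5: 2-byte lead, need 1 cont bytes. acc=0x5
Byte[10]=8B: continuation. acc=(acc<<6)|0x0B=0x14B
Completed: cp=U+014B (starts at byte 9)
Byte[11]=5D: 1-byte ASCII. cp=U+005D
Byte[12]=4C: 1-byte ASCII. cp=U+004C

Answer: U+2FA3 U+26157 U+0397 U+014B U+005D U+004C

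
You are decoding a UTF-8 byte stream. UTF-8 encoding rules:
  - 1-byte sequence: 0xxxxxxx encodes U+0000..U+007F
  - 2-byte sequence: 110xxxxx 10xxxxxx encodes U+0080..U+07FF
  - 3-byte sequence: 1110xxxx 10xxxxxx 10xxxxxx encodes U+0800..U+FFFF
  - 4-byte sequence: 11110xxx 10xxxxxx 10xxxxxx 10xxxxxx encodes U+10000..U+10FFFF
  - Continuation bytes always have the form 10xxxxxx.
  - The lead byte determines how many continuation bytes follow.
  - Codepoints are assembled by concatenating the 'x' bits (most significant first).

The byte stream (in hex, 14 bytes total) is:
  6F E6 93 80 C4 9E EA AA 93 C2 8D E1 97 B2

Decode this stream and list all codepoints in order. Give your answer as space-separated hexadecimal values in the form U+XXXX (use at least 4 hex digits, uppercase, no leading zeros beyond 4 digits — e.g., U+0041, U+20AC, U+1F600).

Answer: U+006F U+64C0 U+011E U+AA93 U+008D U+15F2

Derivation:
Byte[0]=6F: 1-byte ASCII. cp=U+006F
Byte[1]=E6: 3-byte lead, need 2 cont bytes. acc=0x6
Byte[2]=93: continuation. acc=(acc<<6)|0x13=0x193
Byte[3]=80: continuation. acc=(acc<<6)|0x00=0x64C0
Completed: cp=U+64C0 (starts at byte 1)
Byte[4]=C4: 2-byte lead, need 1 cont bytes. acc=0x4
Byte[5]=9E: continuation. acc=(acc<<6)|0x1E=0x11E
Completed: cp=U+011E (starts at byte 4)
Byte[6]=EA: 3-byte lead, need 2 cont bytes. acc=0xA
Byte[7]=AA: continuation. acc=(acc<<6)|0x2A=0x2AA
Byte[8]=93: continuation. acc=(acc<<6)|0x13=0xAA93
Completed: cp=U+AA93 (starts at byte 6)
Byte[9]=C2: 2-byte lead, need 1 cont bytes. acc=0x2
Byte[10]=8D: continuation. acc=(acc<<6)|0x0D=0x8D
Completed: cp=U+008D (starts at byte 9)
Byte[11]=E1: 3-byte lead, need 2 cont bytes. acc=0x1
Byte[12]=97: continuation. acc=(acc<<6)|0x17=0x57
Byte[13]=B2: continuation. acc=(acc<<6)|0x32=0x15F2
Completed: cp=U+15F2 (starts at byte 11)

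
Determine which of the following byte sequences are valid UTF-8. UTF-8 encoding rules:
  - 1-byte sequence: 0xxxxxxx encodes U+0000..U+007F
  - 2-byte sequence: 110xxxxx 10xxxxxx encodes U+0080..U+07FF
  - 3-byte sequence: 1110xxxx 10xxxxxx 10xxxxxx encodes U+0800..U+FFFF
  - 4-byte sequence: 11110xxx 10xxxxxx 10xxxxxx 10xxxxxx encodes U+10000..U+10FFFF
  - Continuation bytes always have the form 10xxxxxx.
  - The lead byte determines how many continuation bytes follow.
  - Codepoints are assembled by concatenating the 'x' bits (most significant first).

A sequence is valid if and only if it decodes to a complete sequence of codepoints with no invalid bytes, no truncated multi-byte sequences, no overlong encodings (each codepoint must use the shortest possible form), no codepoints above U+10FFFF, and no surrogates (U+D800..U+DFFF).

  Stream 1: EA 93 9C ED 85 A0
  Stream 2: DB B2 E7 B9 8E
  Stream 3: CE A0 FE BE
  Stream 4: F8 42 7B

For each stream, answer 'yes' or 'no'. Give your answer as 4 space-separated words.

Answer: yes yes no no

Derivation:
Stream 1: decodes cleanly. VALID
Stream 2: decodes cleanly. VALID
Stream 3: error at byte offset 2. INVALID
Stream 4: error at byte offset 0. INVALID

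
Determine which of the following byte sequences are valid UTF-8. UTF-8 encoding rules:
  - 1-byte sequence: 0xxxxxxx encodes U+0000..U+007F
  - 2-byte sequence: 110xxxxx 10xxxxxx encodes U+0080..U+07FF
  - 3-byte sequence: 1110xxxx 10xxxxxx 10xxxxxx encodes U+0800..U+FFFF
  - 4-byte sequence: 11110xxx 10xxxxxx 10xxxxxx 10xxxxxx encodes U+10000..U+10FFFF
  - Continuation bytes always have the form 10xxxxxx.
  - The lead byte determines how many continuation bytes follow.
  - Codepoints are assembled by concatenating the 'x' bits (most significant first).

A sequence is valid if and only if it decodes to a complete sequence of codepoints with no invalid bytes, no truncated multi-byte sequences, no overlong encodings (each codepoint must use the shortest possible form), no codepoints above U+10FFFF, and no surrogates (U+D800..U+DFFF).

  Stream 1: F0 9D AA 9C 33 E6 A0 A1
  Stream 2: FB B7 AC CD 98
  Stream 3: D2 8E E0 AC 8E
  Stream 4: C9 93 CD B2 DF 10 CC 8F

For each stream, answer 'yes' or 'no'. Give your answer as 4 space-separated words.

Answer: yes no yes no

Derivation:
Stream 1: decodes cleanly. VALID
Stream 2: error at byte offset 0. INVALID
Stream 3: decodes cleanly. VALID
Stream 4: error at byte offset 5. INVALID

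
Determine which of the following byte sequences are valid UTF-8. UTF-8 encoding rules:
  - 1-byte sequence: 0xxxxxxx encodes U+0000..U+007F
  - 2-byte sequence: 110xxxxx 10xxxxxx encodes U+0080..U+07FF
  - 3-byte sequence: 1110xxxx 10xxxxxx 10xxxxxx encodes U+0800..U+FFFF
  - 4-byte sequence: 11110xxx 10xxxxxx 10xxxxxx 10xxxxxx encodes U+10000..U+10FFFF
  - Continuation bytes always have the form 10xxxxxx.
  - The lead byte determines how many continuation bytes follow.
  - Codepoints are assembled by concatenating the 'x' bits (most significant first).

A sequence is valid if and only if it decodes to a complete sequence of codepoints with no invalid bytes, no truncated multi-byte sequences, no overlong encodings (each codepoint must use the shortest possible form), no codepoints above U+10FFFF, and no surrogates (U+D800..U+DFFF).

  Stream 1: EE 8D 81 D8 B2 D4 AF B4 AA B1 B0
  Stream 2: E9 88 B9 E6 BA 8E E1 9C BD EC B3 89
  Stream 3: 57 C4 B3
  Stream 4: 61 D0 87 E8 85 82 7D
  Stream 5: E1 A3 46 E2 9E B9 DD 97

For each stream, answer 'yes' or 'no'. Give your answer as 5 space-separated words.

Stream 1: error at byte offset 7. INVALID
Stream 2: decodes cleanly. VALID
Stream 3: decodes cleanly. VALID
Stream 4: decodes cleanly. VALID
Stream 5: error at byte offset 2. INVALID

Answer: no yes yes yes no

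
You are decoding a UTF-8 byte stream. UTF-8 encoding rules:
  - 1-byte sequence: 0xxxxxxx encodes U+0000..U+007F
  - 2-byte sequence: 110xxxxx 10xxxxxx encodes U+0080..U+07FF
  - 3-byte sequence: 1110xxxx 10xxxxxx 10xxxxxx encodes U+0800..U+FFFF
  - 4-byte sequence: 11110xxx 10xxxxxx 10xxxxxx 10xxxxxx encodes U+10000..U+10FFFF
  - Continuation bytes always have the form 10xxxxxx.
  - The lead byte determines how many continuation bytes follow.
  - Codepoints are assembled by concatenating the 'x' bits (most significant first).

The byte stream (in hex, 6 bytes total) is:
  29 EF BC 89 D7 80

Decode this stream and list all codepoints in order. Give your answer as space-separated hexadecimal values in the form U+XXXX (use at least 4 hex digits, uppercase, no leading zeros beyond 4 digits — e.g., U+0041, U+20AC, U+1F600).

Answer: U+0029 U+FF09 U+05C0

Derivation:
Byte[0]=29: 1-byte ASCII. cp=U+0029
Byte[1]=EF: 3-byte lead, need 2 cont bytes. acc=0xF
Byte[2]=BC: continuation. acc=(acc<<6)|0x3C=0x3FC
Byte[3]=89: continuation. acc=(acc<<6)|0x09=0xFF09
Completed: cp=U+FF09 (starts at byte 1)
Byte[4]=D7: 2-byte lead, need 1 cont bytes. acc=0x17
Byte[5]=80: continuation. acc=(acc<<6)|0x00=0x5C0
Completed: cp=U+05C0 (starts at byte 4)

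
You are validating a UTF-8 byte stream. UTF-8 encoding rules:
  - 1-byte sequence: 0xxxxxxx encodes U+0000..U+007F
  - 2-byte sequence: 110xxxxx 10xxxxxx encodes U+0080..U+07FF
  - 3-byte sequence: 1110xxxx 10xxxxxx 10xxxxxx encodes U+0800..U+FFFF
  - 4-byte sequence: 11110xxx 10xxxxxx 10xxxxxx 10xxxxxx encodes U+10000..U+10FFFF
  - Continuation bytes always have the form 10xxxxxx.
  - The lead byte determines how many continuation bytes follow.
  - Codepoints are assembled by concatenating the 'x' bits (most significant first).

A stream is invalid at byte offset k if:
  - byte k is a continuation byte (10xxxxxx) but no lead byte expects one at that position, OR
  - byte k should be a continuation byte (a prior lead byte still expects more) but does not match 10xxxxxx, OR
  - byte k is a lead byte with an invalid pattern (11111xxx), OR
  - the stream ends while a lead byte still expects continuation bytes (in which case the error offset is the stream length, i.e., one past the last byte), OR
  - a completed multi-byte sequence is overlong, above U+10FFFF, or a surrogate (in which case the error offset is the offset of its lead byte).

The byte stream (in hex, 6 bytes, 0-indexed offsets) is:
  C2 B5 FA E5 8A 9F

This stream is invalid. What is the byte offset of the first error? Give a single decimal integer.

Answer: 2

Derivation:
Byte[0]=C2: 2-byte lead, need 1 cont bytes. acc=0x2
Byte[1]=B5: continuation. acc=(acc<<6)|0x35=0xB5
Completed: cp=U+00B5 (starts at byte 0)
Byte[2]=FA: INVALID lead byte (not 0xxx/110x/1110/11110)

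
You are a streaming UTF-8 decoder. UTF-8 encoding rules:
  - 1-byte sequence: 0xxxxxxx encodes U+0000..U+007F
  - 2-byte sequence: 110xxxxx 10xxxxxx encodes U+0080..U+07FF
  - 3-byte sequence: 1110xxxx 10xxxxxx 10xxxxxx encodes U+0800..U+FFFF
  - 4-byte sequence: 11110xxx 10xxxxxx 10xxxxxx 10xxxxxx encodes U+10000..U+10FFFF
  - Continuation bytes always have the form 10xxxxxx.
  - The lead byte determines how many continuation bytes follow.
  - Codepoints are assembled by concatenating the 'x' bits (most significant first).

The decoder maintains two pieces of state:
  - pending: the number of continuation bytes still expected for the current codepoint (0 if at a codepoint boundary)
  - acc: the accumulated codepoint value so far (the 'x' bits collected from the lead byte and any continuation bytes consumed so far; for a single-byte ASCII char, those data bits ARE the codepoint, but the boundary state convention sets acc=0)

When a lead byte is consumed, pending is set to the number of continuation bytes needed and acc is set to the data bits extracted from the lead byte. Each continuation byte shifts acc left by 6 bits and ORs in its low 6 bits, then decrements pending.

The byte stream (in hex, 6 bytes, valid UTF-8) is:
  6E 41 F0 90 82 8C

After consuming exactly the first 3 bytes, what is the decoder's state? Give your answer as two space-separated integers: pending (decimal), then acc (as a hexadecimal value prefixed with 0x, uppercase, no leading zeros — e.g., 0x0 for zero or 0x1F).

Byte[0]=6E: 1-byte. pending=0, acc=0x0
Byte[1]=41: 1-byte. pending=0, acc=0x0
Byte[2]=F0: 4-byte lead. pending=3, acc=0x0

Answer: 3 0x0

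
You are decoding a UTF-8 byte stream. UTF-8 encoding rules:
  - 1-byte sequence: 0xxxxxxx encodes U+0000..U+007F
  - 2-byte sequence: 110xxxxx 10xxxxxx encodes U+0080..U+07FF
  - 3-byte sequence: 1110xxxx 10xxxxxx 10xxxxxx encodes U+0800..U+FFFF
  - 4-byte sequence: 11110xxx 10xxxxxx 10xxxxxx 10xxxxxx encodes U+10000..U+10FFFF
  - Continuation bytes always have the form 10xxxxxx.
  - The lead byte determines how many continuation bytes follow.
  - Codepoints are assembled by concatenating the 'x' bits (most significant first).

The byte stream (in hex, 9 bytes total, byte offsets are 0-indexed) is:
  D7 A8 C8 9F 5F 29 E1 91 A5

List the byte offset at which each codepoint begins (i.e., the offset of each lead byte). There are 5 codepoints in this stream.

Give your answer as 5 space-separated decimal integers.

Answer: 0 2 4 5 6

Derivation:
Byte[0]=D7: 2-byte lead, need 1 cont bytes. acc=0x17
Byte[1]=A8: continuation. acc=(acc<<6)|0x28=0x5E8
Completed: cp=U+05E8 (starts at byte 0)
Byte[2]=C8: 2-byte lead, need 1 cont bytes. acc=0x8
Byte[3]=9F: continuation. acc=(acc<<6)|0x1F=0x21F
Completed: cp=U+021F (starts at byte 2)
Byte[4]=5F: 1-byte ASCII. cp=U+005F
Byte[5]=29: 1-byte ASCII. cp=U+0029
Byte[6]=E1: 3-byte lead, need 2 cont bytes. acc=0x1
Byte[7]=91: continuation. acc=(acc<<6)|0x11=0x51
Byte[8]=A5: continuation. acc=(acc<<6)|0x25=0x1465
Completed: cp=U+1465 (starts at byte 6)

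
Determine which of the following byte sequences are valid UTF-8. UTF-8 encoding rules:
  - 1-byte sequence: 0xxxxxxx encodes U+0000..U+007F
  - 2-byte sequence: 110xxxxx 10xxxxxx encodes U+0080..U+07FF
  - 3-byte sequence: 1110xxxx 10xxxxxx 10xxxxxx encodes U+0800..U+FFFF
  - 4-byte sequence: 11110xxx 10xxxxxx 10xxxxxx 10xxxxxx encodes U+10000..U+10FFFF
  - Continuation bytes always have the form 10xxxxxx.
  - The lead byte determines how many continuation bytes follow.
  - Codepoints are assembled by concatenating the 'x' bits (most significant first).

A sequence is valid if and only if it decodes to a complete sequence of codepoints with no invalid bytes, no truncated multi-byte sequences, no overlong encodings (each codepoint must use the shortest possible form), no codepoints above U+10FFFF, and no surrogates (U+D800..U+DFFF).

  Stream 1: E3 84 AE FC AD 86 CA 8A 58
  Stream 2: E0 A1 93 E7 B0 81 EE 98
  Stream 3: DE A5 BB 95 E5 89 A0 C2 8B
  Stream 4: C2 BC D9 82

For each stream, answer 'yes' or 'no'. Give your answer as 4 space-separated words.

Answer: no no no yes

Derivation:
Stream 1: error at byte offset 3. INVALID
Stream 2: error at byte offset 8. INVALID
Stream 3: error at byte offset 2. INVALID
Stream 4: decodes cleanly. VALID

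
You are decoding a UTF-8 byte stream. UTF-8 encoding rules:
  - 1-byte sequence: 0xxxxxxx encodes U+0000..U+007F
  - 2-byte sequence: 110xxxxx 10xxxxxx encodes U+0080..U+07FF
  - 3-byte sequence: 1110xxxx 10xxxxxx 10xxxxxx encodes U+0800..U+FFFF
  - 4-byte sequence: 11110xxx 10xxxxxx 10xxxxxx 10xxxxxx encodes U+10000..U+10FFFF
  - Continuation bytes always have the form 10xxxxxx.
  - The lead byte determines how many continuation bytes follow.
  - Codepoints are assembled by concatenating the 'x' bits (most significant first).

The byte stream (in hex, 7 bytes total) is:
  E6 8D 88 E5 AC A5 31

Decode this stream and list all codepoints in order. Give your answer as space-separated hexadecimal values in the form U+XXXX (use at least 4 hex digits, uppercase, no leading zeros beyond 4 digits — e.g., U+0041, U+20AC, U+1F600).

Answer: U+6348 U+5B25 U+0031

Derivation:
Byte[0]=E6: 3-byte lead, need 2 cont bytes. acc=0x6
Byte[1]=8D: continuation. acc=(acc<<6)|0x0D=0x18D
Byte[2]=88: continuation. acc=(acc<<6)|0x08=0x6348
Completed: cp=U+6348 (starts at byte 0)
Byte[3]=E5: 3-byte lead, need 2 cont bytes. acc=0x5
Byte[4]=AC: continuation. acc=(acc<<6)|0x2C=0x16C
Byte[5]=A5: continuation. acc=(acc<<6)|0x25=0x5B25
Completed: cp=U+5B25 (starts at byte 3)
Byte[6]=31: 1-byte ASCII. cp=U+0031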